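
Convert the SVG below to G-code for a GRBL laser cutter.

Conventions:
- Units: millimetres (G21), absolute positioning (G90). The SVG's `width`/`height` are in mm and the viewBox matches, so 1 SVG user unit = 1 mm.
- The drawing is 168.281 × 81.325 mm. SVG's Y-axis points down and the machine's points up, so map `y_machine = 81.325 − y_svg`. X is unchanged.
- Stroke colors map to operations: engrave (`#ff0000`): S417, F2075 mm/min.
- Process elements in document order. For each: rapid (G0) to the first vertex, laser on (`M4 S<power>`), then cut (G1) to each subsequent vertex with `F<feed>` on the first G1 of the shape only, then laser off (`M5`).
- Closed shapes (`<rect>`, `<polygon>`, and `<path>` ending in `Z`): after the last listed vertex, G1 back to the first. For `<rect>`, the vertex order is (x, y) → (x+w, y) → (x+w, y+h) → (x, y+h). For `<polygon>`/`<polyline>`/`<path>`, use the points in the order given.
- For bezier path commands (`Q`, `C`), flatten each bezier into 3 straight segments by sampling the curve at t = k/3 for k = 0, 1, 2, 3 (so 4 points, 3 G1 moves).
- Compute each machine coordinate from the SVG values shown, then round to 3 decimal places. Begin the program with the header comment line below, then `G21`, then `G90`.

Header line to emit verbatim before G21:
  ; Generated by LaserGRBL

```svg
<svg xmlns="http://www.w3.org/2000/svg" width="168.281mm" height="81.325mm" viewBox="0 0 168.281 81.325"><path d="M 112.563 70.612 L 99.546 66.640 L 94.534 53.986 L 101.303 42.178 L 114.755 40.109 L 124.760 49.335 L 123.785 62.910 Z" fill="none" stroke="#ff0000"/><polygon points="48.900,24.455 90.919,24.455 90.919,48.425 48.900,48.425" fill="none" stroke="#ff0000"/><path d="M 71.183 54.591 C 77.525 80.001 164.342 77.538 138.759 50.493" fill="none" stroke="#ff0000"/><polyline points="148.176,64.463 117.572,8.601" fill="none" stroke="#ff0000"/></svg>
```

Since the viewBox matches the mm dimensions, user units are millimetres directly. The only transform is the Y-flip y_m = 81.325 − y_svg.

Shape 1 is a regular polygon drawn with `<path>`. Its stroke #ff0000 means engrave at S417, F2075. After flipping Y the toolpath is (112.563,10.713) → (99.546,14.685) → (94.534,27.339) → (101.303,39.147) → (114.755,41.216) → (124.760,31.990) → (123.785,18.415) → (112.563,10.713), returning to the start.

Shape 2 is a rectangle drawn with `<polygon>`. Its stroke #ff0000 means engrave at S417, F2075. After flipping Y the toolpath is (48.900,56.870) → (90.919,56.870) → (90.919,32.900) → (48.900,32.900) → (48.900,56.870), returning to the start.

Shape 3 is a cubic bezier drawn with `<path>`. Its stroke #ff0000 means engrave at S417, F2075. After flipping Y the toolpath is (71.183,26.734) → (97.206,10.493) → (134.019,12.103) → (138.759,30.832).

Shape 4 is a line segment drawn with `<polyline>`. Its stroke #ff0000 means engrave at S417, F2075. After flipping Y the toolpath is (148.176,16.862) → (117.572,72.724).

; Generated by LaserGRBL
G21
G90
G0 X112.563 Y10.713
M4 S417
G1 X99.546 Y14.685 F2075
G1 X94.534 Y27.339
G1 X101.303 Y39.147
G1 X114.755 Y41.216
G1 X124.760 Y31.990
G1 X123.785 Y18.415
G1 X112.563 Y10.713
M5
G0 X48.900 Y56.870
M4 S417
G1 X90.919 Y56.870 F2075
G1 X90.919 Y32.900
G1 X48.900 Y32.900
G1 X48.900 Y56.870
M5
G0 X71.183 Y26.734
M4 S417
G1 X97.206 Y10.493 F2075
G1 X134.019 Y12.103
G1 X138.759 Y30.832
M5
G0 X148.176 Y16.862
M4 S417
G1 X117.572 Y72.724 F2075
M5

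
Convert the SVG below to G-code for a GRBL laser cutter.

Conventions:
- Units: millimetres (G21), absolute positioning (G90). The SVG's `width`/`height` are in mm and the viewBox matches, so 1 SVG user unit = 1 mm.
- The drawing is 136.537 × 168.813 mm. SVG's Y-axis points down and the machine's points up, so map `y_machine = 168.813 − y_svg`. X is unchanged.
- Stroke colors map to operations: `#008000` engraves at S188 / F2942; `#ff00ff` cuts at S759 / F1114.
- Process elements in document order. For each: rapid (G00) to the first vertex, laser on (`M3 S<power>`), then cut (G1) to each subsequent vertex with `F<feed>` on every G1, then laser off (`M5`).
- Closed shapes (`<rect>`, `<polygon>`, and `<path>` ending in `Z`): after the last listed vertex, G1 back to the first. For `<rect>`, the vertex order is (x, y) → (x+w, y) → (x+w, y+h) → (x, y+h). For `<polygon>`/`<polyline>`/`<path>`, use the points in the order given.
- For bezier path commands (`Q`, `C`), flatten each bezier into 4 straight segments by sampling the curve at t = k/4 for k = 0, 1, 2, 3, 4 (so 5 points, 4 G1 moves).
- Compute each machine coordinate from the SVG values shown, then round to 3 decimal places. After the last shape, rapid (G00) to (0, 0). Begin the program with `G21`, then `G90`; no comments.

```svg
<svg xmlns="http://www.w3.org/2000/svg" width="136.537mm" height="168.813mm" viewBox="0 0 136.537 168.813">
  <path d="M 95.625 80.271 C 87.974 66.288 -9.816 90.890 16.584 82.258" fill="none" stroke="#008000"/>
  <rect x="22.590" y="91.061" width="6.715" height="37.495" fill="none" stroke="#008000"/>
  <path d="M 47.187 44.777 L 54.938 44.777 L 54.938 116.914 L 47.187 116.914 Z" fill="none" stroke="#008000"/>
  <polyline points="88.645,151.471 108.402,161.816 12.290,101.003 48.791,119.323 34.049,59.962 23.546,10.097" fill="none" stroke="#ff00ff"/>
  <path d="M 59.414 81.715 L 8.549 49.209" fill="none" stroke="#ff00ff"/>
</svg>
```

G21
G90
G00 X95.625 Y88.542
M3 S188
G1 X76.335 Y92.917 F2942
G1 X43.335 Y89.555 F2942
G1 X16.721 Y85.190 F2942
G1 X16.584 Y86.555 F2942
M5
G00 X22.590 Y77.752
M3 S188
G1 X29.305 Y77.752 F2942
G1 X29.305 Y40.257 F2942
G1 X22.590 Y40.257 F2942
G1 X22.590 Y77.752 F2942
M5
G00 X47.187 Y124.036
M3 S188
G1 X54.938 Y124.036 F2942
G1 X54.938 Y51.899 F2942
G1 X47.187 Y51.899 F2942
G1 X47.187 Y124.036 F2942
M5
G00 X88.645 Y17.342
M3 S759
G1 X108.402 Y6.997 F1114
G1 X12.290 Y67.810 F1114
G1 X48.791 Y49.490 F1114
G1 X34.049 Y108.851 F1114
G1 X23.546 Y158.716 F1114
M5
G00 X59.414 Y87.098
M3 S759
G1 X8.549 Y119.604 F1114
M5
G00 X0.000 Y0.000

viewBox `0 0 136.537 168.813` with mm width/height → 1 unit = 1 mm. Flip: y_m = 168.813 − y_svg.

**Shape 1** — `<path>` cubic bezier, stroke `#008000` → engrave (S188, F2942). Control points (SVG): P0=(95.625,80.271), P1=(87.974,66.288), P2=(-9.816,90.890), P3=(16.584,82.258); sampled at t=k/4. Machine vertices: (95.625,88.542) → (76.335,92.917) → (43.335,89.555) → (16.721,85.190) → (16.584,86.555). Open path.

**Shape 2** — `<rect>` rectangle, stroke `#008000` → engrave (S188, F2942). Machine vertices: (22.590,77.752) → (29.305,77.752) → (29.305,40.257) → (22.590,40.257) → (22.590,77.752). Closed: final G1 returns to the first vertex.

**Shape 3** — `<path>` rectangle, stroke `#008000` → engrave (S188, F2942). Machine vertices: (47.187,124.036) → (54.938,124.036) → (54.938,51.899) → (47.187,51.899) → (47.187,124.036). Closed: final G1 returns to the first vertex.

**Shape 4** — `<polyline>` open polyline, stroke `#ff00ff` → cut (S759, F1114). Machine vertices: (88.645,17.342) → (108.402,6.997) → (12.290,67.810) → (48.791,49.490) → (34.049,108.851) → (23.546,158.716). Open path.

**Shape 5** — `<path>` line segment, stroke `#ff00ff` → cut (S759, F1114). Machine vertices: (59.414,87.098) → (8.549,119.604). Open path.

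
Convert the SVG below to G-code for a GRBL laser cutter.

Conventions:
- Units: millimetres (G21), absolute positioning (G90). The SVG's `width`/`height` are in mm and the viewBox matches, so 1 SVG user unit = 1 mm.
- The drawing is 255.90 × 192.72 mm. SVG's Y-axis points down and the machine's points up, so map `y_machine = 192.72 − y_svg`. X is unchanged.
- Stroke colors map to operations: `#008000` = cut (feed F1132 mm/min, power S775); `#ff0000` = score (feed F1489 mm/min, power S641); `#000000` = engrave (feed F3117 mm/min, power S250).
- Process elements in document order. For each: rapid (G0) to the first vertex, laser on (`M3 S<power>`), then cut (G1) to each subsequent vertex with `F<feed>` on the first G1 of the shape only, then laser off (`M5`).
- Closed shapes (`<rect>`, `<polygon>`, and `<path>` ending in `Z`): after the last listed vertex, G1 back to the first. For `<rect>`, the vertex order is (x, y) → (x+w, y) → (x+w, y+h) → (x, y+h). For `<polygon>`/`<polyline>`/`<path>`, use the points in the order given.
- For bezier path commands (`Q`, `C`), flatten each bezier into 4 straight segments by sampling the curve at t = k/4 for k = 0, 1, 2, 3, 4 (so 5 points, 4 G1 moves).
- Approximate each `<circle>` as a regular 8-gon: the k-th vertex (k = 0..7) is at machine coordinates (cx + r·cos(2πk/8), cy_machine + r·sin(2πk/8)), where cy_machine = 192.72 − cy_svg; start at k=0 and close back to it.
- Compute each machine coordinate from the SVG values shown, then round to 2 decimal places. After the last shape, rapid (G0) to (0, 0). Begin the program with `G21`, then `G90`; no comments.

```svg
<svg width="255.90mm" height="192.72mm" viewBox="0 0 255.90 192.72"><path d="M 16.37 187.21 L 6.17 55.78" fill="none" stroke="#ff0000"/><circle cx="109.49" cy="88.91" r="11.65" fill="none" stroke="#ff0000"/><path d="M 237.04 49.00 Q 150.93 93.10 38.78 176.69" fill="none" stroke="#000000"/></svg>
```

G21
G90
G0 X16.37 Y5.51
M3 S641
G1 X6.17 Y136.94 F1489
M5
G0 X121.14 Y103.81
M3 S641
G1 X117.73 Y112.05 F1489
G1 X109.49 Y115.46
G1 X101.25 Y112.05
G1 X97.84 Y103.81
G1 X101.25 Y95.57
G1 X109.49 Y92.16
G1 X117.73 Y95.57
G1 X121.14 Y103.81
M5
G0 X237.04 Y143.72
M3 S250
G1 X192.36 Y119.20 F3117
G1 X144.42 Y89.75
G1 X93.23 Y55.36
G1 X38.78 Y16.03
M5
G0 X0.00 Y0.00

Since the viewBox matches the mm dimensions, user units are millimetres directly. The only transform is the Y-flip y_m = 192.72 − y_svg.

Shape 1 is a line segment drawn with `<path>`. Its stroke #ff0000 means score at S641, F1489. After flipping Y the toolpath is (16.37,5.51) → (6.17,136.94).

Shape 2 is a circle drawn with `<circle>`. Its stroke #ff0000 means score at S641, F1489. After flipping Y the toolpath is (121.14,103.81) → (117.73,112.05) → (109.49,115.46) → (101.25,112.05) → (97.84,103.81) → (101.25,95.57) → (109.49,92.16) → (117.73,95.57) → (121.14,103.81), returning to the start.

Shape 3 is a quadratic bezier drawn with `<path>`. Its stroke #000000 means engrave at S250, F3117. After flipping Y the toolpath is (237.04,143.72) → (192.36,119.20) → (144.42,89.75) → (93.23,55.36) → (38.78,16.03).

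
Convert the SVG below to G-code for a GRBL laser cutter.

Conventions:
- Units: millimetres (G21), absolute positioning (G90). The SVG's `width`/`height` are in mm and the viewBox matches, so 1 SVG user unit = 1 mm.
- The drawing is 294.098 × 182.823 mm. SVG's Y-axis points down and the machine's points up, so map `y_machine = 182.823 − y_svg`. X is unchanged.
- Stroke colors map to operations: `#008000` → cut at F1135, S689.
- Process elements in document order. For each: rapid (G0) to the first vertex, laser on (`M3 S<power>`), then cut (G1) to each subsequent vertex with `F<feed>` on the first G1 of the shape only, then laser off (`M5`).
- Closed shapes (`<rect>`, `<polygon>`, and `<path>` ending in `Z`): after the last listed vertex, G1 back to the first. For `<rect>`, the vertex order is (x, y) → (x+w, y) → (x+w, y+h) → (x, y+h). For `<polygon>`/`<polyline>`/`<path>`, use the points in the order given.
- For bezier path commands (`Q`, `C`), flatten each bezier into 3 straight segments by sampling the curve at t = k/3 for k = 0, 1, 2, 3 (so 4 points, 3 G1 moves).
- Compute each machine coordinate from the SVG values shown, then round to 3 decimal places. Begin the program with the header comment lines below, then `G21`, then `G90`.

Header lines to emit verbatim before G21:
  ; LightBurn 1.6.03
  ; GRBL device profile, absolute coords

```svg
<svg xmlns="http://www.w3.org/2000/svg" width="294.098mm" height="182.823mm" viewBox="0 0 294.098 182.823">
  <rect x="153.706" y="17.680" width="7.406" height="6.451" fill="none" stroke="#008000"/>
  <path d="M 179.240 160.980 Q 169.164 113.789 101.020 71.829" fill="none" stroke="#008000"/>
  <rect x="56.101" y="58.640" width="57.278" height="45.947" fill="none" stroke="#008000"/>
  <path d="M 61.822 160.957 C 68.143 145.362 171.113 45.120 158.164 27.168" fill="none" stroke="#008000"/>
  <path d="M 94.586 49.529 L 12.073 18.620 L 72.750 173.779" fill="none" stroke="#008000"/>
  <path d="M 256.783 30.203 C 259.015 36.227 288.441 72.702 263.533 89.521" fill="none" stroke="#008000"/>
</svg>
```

; LightBurn 1.6.03
; GRBL device profile, absolute coords
G21
G90
G0 X153.706 Y165.143
M3 S689
G1 X161.112 Y165.143 F1135
G1 X161.112 Y158.692
G1 X153.706 Y158.692
G1 X153.706 Y165.143
M5
G0 X179.240 Y21.843
M3 S689
G1 X166.071 Y52.722 F1135
G1 X139.997 Y82.439
G1 X101.020 Y110.994
M5
G0 X56.101 Y124.183
M3 S689
G1 X113.379 Y124.183 F1135
G1 X113.379 Y78.236
G1 X56.101 Y78.236
G1 X56.101 Y124.183
M5
G0 X61.822 Y21.866
M3 S689
G1 X92.486 Y59.494 F1135
G1 X140.346 Y116.456
G1 X158.164 Y155.655
M5
G0 X94.586 Y133.294
M3 S689
G1 X12.073 Y164.203 F1135
G1 X72.750 Y9.044
M5
G0 X256.783 Y152.620
M3 S689
G1 X265.060 Y138.301 F1135
G1 X273.349 Y114.817
G1 X263.533 Y93.302
M5

viewBox `0 0 294.098 182.823` with mm width/height → 1 unit = 1 mm. Flip: y_m = 182.823 − y_svg.

**Shape 1** — `<rect>` rectangle, stroke `#008000` → cut (S689, F1135). Machine vertices: (153.706,165.143) → (161.112,165.143) → (161.112,158.692) → (153.706,158.692) → (153.706,165.143). Closed: final G1 returns to the first vertex.

**Shape 2** — `<path>` quadratic bezier, stroke `#008000` → cut (S689, F1135). Control points (SVG): P0=(179.240,160.980), P1=(169.164,113.789), P2=(101.020,71.829); sampled at t=k/3. Machine vertices: (179.240,21.843) → (166.071,52.722) → (139.997,82.439) → (101.020,110.994). Open path.

**Shape 3** — `<rect>` rectangle, stroke `#008000` → cut (S689, F1135). Machine vertices: (56.101,124.183) → (113.379,124.183) → (113.379,78.236) → (56.101,78.236) → (56.101,124.183). Closed: final G1 returns to the first vertex.

**Shape 4** — `<path>` cubic bezier, stroke `#008000` → cut (S689, F1135). Control points (SVG): P0=(61.822,160.957), P1=(68.143,145.362), P2=(171.113,45.120), P3=(158.164,27.168); sampled at t=k/3. Machine vertices: (61.822,21.866) → (92.486,59.494) → (140.346,116.456) → (158.164,155.655). Open path.

**Shape 5** — `<path>` open polyline, stroke `#008000` → cut (S689, F1135). Machine vertices: (94.586,133.294) → (12.073,164.203) → (72.750,9.044). Open path.

**Shape 6** — `<path>` cubic bezier, stroke `#008000` → cut (S689, F1135). Control points (SVG): P0=(256.783,30.203), P1=(259.015,36.227), P2=(288.441,72.702), P3=(263.533,89.521); sampled at t=k/3. Machine vertices: (256.783,152.620) → (265.060,138.301) → (273.349,114.817) → (263.533,93.302). Open path.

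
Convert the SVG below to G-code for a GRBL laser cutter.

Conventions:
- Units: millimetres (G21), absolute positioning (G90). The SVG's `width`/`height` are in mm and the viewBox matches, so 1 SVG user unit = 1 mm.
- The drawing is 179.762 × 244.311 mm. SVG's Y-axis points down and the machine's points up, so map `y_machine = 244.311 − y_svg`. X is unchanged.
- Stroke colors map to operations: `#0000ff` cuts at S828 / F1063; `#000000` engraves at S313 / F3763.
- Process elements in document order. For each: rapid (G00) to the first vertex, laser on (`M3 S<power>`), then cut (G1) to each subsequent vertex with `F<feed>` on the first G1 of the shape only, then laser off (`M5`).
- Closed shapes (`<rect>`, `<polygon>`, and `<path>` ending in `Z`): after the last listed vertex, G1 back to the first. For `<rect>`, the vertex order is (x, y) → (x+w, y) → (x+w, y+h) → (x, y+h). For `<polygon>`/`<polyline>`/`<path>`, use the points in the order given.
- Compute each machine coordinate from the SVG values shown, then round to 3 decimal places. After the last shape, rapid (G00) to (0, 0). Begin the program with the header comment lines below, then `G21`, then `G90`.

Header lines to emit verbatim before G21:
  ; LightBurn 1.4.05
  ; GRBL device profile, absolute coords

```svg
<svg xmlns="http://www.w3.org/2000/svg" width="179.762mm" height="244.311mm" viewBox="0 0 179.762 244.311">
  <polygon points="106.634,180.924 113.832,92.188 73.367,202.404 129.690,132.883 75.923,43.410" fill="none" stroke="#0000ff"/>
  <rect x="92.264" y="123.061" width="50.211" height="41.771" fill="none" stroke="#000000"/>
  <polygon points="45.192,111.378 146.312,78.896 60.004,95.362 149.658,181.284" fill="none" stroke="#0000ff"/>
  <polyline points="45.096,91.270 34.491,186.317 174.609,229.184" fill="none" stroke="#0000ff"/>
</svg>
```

; LightBurn 1.4.05
; GRBL device profile, absolute coords
G21
G90
G00 X106.634 Y63.387
M3 S828
G1 X113.832 Y152.123 F1063
G1 X73.367 Y41.907
G1 X129.690 Y111.428
G1 X75.923 Y200.901
G1 X106.634 Y63.387
M5
G00 X92.264 Y121.250
M3 S313
G1 X142.475 Y121.250 F3763
G1 X142.475 Y79.479
G1 X92.264 Y79.479
G1 X92.264 Y121.250
M5
G00 X45.192 Y132.933
M3 S828
G1 X146.312 Y165.415 F1063
G1 X60.004 Y148.949
G1 X149.658 Y63.027
G1 X45.192 Y132.933
M5
G00 X45.096 Y153.041
M3 S828
G1 X34.491 Y57.994 F1063
G1 X174.609 Y15.127
M5
G00 X0.000 Y0.000

1 u = 1 mm; y_m = 244.311 − y.

[1] `<polygon>` closed polygon, #0000ff→cut S828 F1063: (106.634,63.387) → (113.832,152.123) → (73.367,41.907) → (129.690,111.428) → (75.923,200.901) → (106.634,63.387) (closed)

[2] `<rect>` rectangle, #000000→engrave S313 F3763: (92.264,121.250) → (142.475,121.250) → (142.475,79.479) → (92.264,79.479) → (92.264,121.250) (closed)

[3] `<polygon>` closed polygon, #0000ff→cut S828 F1063: (45.192,132.933) → (146.312,165.415) → (60.004,148.949) → (149.658,63.027) → (45.192,132.933) (closed)

[4] `<polyline>` open polyline, #0000ff→cut S828 F1063: (45.096,153.041) → (34.491,57.994) → (174.609,15.127)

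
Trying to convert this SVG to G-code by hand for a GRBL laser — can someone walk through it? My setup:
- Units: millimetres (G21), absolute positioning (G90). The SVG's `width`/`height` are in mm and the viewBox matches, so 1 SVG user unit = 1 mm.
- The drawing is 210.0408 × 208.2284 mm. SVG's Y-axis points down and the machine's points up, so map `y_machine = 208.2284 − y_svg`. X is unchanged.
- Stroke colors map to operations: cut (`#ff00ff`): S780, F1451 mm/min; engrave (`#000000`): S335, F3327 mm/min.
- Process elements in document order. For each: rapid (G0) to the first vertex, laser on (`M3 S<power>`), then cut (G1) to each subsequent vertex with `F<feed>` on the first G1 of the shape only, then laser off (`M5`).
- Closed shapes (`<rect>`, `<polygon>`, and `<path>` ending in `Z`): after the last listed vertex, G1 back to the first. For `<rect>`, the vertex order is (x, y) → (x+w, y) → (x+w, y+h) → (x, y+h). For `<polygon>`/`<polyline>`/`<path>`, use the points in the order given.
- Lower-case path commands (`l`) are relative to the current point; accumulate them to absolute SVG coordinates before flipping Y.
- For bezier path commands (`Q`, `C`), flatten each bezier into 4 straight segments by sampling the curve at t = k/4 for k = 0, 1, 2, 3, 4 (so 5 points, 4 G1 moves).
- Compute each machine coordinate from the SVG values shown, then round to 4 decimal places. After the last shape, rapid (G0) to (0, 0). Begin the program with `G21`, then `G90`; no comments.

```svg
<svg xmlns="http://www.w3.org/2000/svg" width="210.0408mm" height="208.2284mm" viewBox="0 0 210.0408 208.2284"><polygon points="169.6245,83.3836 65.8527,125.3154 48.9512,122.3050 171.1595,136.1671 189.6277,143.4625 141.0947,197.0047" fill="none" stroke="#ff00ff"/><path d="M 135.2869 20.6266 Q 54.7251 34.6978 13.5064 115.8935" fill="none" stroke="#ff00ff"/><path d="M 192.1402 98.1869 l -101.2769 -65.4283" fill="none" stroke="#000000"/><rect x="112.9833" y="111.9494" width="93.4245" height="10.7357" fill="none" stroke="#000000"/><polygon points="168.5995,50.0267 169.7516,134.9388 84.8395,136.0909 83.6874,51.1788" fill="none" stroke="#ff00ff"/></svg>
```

1 u = 1 mm; y_m = 208.2284 − y.

[1] `<polygon>` closed polygon, #ff00ff→cut S780 F1451: (169.6245,124.8448) → (65.8527,82.9130) → (48.9512,85.9234) → (171.1595,72.0613) → (189.6277,64.7659) → (141.0947,11.2237) → (169.6245,124.8448) (closed)

[2] `<path>` quadratic bezier, #ff00ff→cut S780 F1451: (135.2869,187.6018) → (97.4649,176.3709) → (64.5609,156.7495) → (36.5747,128.7375) → (13.5064,92.3349)

[3] `<path>` line segment, #000000→engrave S335 F3327: (192.1402,110.0415) → (90.8633,175.4698)

[4] `<rect>` rectangle, #000000→engrave S335 F3327: (112.9833,96.2790) → (206.4078,96.2790) → (206.4078,85.5433) → (112.9833,85.5433) → (112.9833,96.2790) (closed)

[5] `<polygon>` regular polygon, #ff00ff→cut S780 F1451: (168.5995,158.2017) → (169.7516,73.2896) → (84.8395,72.1375) → (83.6874,157.0496) → (168.5995,158.2017) (closed)

G21
G90
G0 X169.6245 Y124.8448
M3 S780
G1 X65.8527 Y82.9130 F1451
G1 X48.9512 Y85.9234
G1 X171.1595 Y72.0613
G1 X189.6277 Y64.7659
G1 X141.0947 Y11.2237
G1 X169.6245 Y124.8448
M5
G0 X135.2869 Y187.6018
M3 S780
G1 X97.4649 Y176.3709 F1451
G1 X64.5609 Y156.7495
G1 X36.5747 Y128.7375
G1 X13.5064 Y92.3349
M5
G0 X192.1402 Y110.0415
M3 S335
G1 X90.8633 Y175.4698 F3327
M5
G0 X112.9833 Y96.2790
M3 S335
G1 X206.4078 Y96.2790 F3327
G1 X206.4078 Y85.5433
G1 X112.9833 Y85.5433
G1 X112.9833 Y96.2790
M5
G0 X168.5995 Y158.2017
M3 S780
G1 X169.7516 Y73.2896 F1451
G1 X84.8395 Y72.1375
G1 X83.6874 Y157.0496
G1 X168.5995 Y158.2017
M5
G0 X0.0000 Y0.0000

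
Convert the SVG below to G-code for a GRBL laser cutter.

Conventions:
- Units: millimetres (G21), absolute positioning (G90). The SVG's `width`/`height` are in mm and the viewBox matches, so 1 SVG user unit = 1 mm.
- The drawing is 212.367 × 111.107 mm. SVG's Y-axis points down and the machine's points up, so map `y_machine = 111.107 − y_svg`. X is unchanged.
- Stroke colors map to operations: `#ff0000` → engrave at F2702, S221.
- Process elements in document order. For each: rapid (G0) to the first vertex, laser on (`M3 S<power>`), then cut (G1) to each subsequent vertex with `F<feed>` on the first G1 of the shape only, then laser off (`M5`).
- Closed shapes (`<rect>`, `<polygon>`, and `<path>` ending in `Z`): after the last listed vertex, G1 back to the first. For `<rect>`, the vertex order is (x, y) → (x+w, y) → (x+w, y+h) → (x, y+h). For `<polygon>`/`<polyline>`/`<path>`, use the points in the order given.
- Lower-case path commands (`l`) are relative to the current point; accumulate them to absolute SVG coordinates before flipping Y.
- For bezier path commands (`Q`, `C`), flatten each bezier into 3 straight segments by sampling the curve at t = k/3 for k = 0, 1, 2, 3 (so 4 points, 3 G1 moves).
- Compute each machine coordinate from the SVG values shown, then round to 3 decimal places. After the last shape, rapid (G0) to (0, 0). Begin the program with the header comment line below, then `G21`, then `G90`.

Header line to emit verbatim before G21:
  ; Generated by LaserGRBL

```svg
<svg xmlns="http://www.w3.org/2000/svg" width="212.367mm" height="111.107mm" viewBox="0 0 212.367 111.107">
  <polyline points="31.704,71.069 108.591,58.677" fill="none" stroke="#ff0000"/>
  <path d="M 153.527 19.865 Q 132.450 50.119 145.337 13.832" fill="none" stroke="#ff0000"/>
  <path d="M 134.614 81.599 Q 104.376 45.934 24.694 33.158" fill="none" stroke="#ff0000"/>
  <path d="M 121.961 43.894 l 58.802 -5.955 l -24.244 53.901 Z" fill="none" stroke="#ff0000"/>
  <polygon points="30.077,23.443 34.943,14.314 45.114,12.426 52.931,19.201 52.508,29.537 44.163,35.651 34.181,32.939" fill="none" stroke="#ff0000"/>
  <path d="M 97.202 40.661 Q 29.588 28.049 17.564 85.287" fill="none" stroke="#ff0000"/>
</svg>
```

1 u = 1 mm; y_m = 111.107 − y.

[1] `<polyline>` line segment, #ff0000→engrave S221 F2702: (31.704,40.038) → (108.591,52.430)

[2] `<path>` quadratic bezier, #ff0000→engrave S221 F2702: (153.527,91.242) → (143.249,78.466) → (140.519,80.477) → (145.337,97.275)

[3] `<path>` quadratic bezier, #ff0000→engrave S221 F2702: (134.614,29.508) → (108.962,50.741) → (72.322,66.888) → (24.694,77.949)

[4] `<path>` regular polygon, #ff0000→engrave S221 F2702: (121.961,67.213) → (180.763,73.168) → (156.519,19.267) → (121.961,67.213) (closed)

[5] `<polygon>` regular polygon, #ff0000→engrave S221 F2702: (30.077,87.664) → (34.943,96.793) → (45.114,98.681) → (52.931,91.906) → (52.508,81.570) → (44.163,75.456) → (34.181,78.168) → (30.077,87.664) (closed)

[6] `<path>` quadratic bezier, #ff0000→engrave S221 F2702: (97.202,70.446) → (58.303,71.093) → (31.757,56.218) → (17.564,25.820)

; Generated by LaserGRBL
G21
G90
G0 X31.704 Y40.038
M3 S221
G1 X108.591 Y52.430 F2702
M5
G0 X153.527 Y91.242
M3 S221
G1 X143.249 Y78.466 F2702
G1 X140.519 Y80.477
G1 X145.337 Y97.275
M5
G0 X134.614 Y29.508
M3 S221
G1 X108.962 Y50.741 F2702
G1 X72.322 Y66.888
G1 X24.694 Y77.949
M5
G0 X121.961 Y67.213
M3 S221
G1 X180.763 Y73.168 F2702
G1 X156.519 Y19.267
G1 X121.961 Y67.213
M5
G0 X30.077 Y87.664
M3 S221
G1 X34.943 Y96.793 F2702
G1 X45.114 Y98.681
G1 X52.931 Y91.906
G1 X52.508 Y81.570
G1 X44.163 Y75.456
G1 X34.181 Y78.168
G1 X30.077 Y87.664
M5
G0 X97.202 Y70.446
M3 S221
G1 X58.303 Y71.093 F2702
G1 X31.757 Y56.218
G1 X17.564 Y25.820
M5
G0 X0.000 Y0.000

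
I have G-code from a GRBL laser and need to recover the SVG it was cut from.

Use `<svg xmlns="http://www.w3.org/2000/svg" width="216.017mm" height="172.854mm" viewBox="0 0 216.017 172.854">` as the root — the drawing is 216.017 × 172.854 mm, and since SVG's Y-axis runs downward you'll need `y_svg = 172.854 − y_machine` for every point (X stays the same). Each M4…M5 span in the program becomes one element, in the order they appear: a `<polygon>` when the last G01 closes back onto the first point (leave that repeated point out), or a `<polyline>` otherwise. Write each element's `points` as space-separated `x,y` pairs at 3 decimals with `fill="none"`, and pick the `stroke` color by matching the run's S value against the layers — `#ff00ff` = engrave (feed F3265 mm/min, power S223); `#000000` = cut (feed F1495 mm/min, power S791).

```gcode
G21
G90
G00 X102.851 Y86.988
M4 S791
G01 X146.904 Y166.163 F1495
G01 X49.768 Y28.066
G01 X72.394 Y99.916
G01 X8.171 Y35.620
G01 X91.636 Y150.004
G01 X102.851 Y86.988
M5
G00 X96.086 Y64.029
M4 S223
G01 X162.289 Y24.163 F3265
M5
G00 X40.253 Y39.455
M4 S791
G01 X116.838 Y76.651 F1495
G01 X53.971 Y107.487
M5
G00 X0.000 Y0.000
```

Machine Y-up, SVG Y-down with viewBox height 172.854, so y_svg = 172.854 − y_machine; X carries over.

Run 1: power S791 maps to stroke `#000000` (cut). The run returns to its start, so emit a `<polygon>` with points (Y-flipped): 102.851,85.866 146.904,6.691 49.768,144.788 72.394,72.938 8.171,137.234 91.636,22.850.

Run 2: the run's S223 means `#ff00ff` (engrave). The run is open, so emit a `<polyline>` with points (Y-flipped): 96.086,108.825 162.289,148.691.

Run 3: S791 ⇒ cut layer `#000000`. The run is open, so emit a `<polyline>` with points (Y-flipped): 40.253,133.399 116.838,96.203 53.971,65.367.

<svg xmlns="http://www.w3.org/2000/svg" width="216.017mm" height="172.854mm" viewBox="0 0 216.017 172.854">
  <polygon points="102.851,85.866 146.904,6.691 49.768,144.788 72.394,72.938 8.171,137.234 91.636,22.850" fill="none" stroke="#000000"/>
  <polyline points="96.086,108.825 162.289,148.691" fill="none" stroke="#ff00ff"/>
  <polyline points="40.253,133.399 116.838,96.203 53.971,65.367" fill="none" stroke="#000000"/>
</svg>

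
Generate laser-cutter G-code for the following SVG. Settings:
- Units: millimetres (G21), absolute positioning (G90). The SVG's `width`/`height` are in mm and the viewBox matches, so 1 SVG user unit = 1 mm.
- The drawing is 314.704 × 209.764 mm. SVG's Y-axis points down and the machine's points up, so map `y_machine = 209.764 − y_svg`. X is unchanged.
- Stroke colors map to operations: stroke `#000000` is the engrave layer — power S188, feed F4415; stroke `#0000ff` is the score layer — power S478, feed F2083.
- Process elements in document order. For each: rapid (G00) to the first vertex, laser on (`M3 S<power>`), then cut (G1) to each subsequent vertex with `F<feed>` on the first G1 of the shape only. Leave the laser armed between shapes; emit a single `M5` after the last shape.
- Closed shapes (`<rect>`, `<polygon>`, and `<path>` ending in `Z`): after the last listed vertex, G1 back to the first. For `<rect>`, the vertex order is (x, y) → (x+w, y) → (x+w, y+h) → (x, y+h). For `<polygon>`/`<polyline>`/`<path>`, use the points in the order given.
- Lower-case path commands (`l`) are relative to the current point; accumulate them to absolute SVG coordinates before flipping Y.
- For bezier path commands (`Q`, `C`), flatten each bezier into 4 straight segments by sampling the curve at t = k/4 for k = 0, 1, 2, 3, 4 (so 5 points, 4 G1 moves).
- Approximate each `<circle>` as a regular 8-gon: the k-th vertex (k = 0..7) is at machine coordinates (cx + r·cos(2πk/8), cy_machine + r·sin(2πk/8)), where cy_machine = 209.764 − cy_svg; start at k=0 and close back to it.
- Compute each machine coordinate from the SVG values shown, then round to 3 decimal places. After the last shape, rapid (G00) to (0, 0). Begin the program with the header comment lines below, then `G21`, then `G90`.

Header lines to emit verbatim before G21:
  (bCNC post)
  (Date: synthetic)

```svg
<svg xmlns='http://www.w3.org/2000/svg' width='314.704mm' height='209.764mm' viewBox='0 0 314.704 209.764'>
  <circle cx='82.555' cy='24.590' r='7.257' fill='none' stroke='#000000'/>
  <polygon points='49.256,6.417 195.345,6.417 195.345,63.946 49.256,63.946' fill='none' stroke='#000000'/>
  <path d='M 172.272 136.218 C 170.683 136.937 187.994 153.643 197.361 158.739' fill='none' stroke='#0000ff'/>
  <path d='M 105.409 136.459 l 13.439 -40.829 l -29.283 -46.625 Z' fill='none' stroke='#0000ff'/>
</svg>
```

Since the viewBox matches the mm dimensions, user units are millimetres directly. The only transform is the Y-flip y_m = 209.764 − y_svg.

Shape 1 is a circle drawn with `<circle>`. Its stroke #000000 means engrave at S188, F4415. After flipping Y the toolpath is (89.812,185.174) → (87.686,190.305) → (82.555,192.431) → (77.424,190.305) → (75.298,185.174) → (77.424,180.043) → (82.555,177.917) → (87.686,180.043) → (89.812,185.174), returning to the start.

Shape 2 is a rectangle drawn with `<polygon>`. Its stroke #000000 means engrave at S188, F4415. After flipping Y the toolpath is (49.256,203.347) → (195.345,203.347) → (195.345,145.818) → (49.256,145.818) → (49.256,203.347), returning to the start.

Shape 3 is a cubic bezier drawn with `<path>`. Its stroke #0000ff means score at S478, F2083. After flipping Y the toolpath is (172.272,73.546) → (174.205,70.440) → (180.708,63.927) → (189.266,56.593) → (197.361,51.025).

Shape 4 is a closed polygon drawn with `<path>`. Its stroke #0000ff means score at S478, F2083. After flipping Y the toolpath is (105.409,73.305) → (118.848,114.134) → (89.565,160.759) → (105.409,73.305), returning to the start.

(bCNC post)
(Date: synthetic)
G21
G90
G00 X89.812 Y185.174
M3 S188
G1 X87.686 Y190.305 F4415
G1 X82.555 Y192.431
G1 X77.424 Y190.305
G1 X75.298 Y185.174
G1 X77.424 Y180.043
G1 X82.555 Y177.917
G1 X87.686 Y180.043
G1 X89.812 Y185.174
G00 X49.256 Y203.347
M3 S188
G1 X195.345 Y203.347 F4415
G1 X195.345 Y145.818
G1 X49.256 Y145.818
G1 X49.256 Y203.347
G00 X172.272 Y73.546
M3 S478
G1 X174.205 Y70.440 F2083
G1 X180.708 Y63.927
G1 X189.266 Y56.593
G1 X197.361 Y51.025
G00 X105.409 Y73.305
M3 S478
G1 X118.848 Y114.134 F2083
G1 X89.565 Y160.759
G1 X105.409 Y73.305
M5
G00 X0.000 Y0.000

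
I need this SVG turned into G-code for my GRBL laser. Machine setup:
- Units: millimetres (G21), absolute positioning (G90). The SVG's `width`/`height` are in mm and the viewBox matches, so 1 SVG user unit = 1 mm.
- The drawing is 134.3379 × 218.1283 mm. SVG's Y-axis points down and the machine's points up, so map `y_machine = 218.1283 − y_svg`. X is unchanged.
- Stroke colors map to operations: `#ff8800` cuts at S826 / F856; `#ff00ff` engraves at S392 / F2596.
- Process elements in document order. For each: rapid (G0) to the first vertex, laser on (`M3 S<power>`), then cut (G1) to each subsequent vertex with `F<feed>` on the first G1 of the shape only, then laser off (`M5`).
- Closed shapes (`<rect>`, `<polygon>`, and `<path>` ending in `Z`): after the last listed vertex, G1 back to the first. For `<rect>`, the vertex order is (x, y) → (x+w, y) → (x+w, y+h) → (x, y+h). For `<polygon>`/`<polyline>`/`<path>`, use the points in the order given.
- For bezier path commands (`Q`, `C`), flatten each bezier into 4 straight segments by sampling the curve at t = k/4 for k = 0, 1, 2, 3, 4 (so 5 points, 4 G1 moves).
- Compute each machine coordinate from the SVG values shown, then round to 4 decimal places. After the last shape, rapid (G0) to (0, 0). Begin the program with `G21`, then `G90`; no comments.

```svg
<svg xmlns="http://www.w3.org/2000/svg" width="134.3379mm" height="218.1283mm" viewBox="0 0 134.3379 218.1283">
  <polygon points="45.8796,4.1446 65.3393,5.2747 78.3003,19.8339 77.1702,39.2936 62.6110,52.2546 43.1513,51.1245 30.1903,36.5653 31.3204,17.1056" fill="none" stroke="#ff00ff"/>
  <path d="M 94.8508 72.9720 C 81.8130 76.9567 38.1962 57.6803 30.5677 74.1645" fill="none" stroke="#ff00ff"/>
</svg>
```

G21
G90
G0 X45.8796 Y213.9837
M3 S392
G1 X65.3393 Y212.8536 F2596
G1 X78.3003 Y198.2944
G1 X77.1702 Y178.8347
G1 X62.6110 Y165.8737
G1 X43.1513 Y167.0038
G1 X30.1903 Y181.5630
G1 X31.3204 Y201.0227
G1 X45.8796 Y213.9837
M5
G0 X94.8508 Y145.1563
M3 S392
G1 X80.3790 Y145.6070 F2596
G1 X60.6808 Y149.2474
G1 X41.9968 Y150.5441
G1 X30.5677 Y143.9638
M5
G0 X0.0000 Y0.0000

Since the viewBox matches the mm dimensions, user units are millimetres directly. The only transform is the Y-flip y_m = 218.1283 − y_svg.

Shape 1 is a regular polygon drawn with `<polygon>`. Its stroke #ff00ff means engrave at S392, F2596. After flipping Y the toolpath is (45.8796,213.9837) → (65.3393,212.8536) → (78.3003,198.2944) → (77.1702,178.8347) → (62.6110,165.8737) → (43.1513,167.0038) → (30.1903,181.5630) → (31.3204,201.0227) → (45.8796,213.9837), returning to the start.

Shape 2 is a cubic bezier drawn with `<path>`. Its stroke #ff00ff means engrave at S392, F2596. After flipping Y the toolpath is (94.8508,145.1563) → (80.3790,145.6070) → (60.6808,149.2474) → (41.9968,150.5441) → (30.5677,143.9638).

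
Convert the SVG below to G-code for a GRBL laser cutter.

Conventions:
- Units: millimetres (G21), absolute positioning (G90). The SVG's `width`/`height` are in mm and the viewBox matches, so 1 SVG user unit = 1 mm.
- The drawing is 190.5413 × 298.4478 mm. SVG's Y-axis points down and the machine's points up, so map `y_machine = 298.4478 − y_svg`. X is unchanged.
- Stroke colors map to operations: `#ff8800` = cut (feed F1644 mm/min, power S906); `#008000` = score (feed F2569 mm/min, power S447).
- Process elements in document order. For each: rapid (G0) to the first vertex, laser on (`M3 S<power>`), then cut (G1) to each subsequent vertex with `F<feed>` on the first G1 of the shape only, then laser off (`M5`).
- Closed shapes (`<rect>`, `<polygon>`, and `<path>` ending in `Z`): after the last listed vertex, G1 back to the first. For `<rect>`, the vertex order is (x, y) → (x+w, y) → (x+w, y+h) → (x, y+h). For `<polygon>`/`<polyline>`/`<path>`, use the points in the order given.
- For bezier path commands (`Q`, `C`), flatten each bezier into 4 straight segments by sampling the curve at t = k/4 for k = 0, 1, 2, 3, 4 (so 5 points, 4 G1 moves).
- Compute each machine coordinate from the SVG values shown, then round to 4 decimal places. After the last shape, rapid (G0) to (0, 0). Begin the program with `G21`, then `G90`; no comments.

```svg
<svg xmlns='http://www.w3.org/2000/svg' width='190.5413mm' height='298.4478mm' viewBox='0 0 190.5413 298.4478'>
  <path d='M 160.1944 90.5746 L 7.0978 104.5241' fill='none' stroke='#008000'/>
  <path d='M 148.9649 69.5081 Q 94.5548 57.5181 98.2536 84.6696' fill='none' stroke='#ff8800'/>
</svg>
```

Since the viewBox matches the mm dimensions, user units are millimetres directly. The only transform is the Y-flip y_m = 298.4478 − y_svg.

Shape 1 is a line segment drawn with `<path>`. Its stroke #008000 means score at S447, F2569. After flipping Y the toolpath is (160.1944,207.8732) → (7.0978,193.9237).

Shape 2 is a quadratic bezier drawn with `<path>`. Its stroke #ff8800 means cut at S906, F1644. After flipping Y the toolpath is (148.9649,228.9397) → (125.3917,232.4884) → (109.0820,231.1443) → (100.0360,224.9076) → (98.2536,213.7782).

G21
G90
G0 X160.1944 Y207.8732
M3 S447
G1 X7.0978 Y193.9237 F2569
M5
G0 X148.9649 Y228.9397
M3 S906
G1 X125.3917 Y232.4884 F1644
G1 X109.0820 Y231.1443
G1 X100.0360 Y224.9076
G1 X98.2536 Y213.7782
M5
G0 X0.0000 Y0.0000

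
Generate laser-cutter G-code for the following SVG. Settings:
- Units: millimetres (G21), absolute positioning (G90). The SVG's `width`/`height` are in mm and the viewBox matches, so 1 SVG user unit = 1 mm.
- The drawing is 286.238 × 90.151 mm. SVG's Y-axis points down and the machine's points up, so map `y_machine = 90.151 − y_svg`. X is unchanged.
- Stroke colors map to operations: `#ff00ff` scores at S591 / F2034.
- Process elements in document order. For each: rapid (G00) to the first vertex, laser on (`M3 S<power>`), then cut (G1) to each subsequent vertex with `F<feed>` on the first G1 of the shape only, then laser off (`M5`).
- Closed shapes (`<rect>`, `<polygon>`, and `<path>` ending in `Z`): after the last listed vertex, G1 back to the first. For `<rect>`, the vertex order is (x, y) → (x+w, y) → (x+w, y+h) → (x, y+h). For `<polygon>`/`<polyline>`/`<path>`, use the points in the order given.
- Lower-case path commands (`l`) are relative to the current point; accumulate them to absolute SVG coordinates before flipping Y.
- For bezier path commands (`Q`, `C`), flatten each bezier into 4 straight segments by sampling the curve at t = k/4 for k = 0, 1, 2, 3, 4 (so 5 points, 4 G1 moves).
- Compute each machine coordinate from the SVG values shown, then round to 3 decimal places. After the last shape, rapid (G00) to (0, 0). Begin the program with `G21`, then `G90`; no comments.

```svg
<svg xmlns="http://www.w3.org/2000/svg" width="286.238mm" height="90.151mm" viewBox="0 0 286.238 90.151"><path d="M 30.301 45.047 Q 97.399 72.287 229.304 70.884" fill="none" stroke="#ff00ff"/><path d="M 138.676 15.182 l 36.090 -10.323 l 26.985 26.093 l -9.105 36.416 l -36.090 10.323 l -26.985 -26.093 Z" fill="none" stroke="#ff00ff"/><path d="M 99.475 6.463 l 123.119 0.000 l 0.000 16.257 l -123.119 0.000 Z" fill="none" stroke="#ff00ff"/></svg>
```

G21
G90
G00 X30.301 Y45.104
M3 S591
G1 X67.900 Y33.274 F2034
G1 X113.601 Y25.025
G1 X167.402 Y20.356
G1 X229.304 Y19.267
M5
G00 X138.676 Y74.969
M3 S591
G1 X174.766 Y85.292 F2034
G1 X201.751 Y59.199
G1 X192.646 Y22.783
G1 X156.556 Y12.460
G1 X129.571 Y38.553
G1 X138.676 Y74.969
M5
G00 X99.475 Y83.688
M3 S591
G1 X222.594 Y83.688 F2034
G1 X222.594 Y67.431
G1 X99.475 Y67.431
G1 X99.475 Y83.688
M5
G00 X0.000 Y0.000

1 u = 1 mm; y_m = 90.151 − y.

[1] `<path>` quadratic bezier, #ff00ff→score S591 F2034: (30.301,45.104) → (67.900,33.274) → (113.601,25.025) → (167.402,20.356) → (229.304,19.267)

[2] `<path>` regular polygon, #ff00ff→score S591 F2034: (138.676,74.969) → (174.766,85.292) → (201.751,59.199) → (192.646,22.783) → (156.556,12.460) → (129.571,38.553) → (138.676,74.969) (closed)

[3] `<path>` rectangle, #ff00ff→score S591 F2034: (99.475,83.688) → (222.594,83.688) → (222.594,67.431) → (99.475,67.431) → (99.475,83.688) (closed)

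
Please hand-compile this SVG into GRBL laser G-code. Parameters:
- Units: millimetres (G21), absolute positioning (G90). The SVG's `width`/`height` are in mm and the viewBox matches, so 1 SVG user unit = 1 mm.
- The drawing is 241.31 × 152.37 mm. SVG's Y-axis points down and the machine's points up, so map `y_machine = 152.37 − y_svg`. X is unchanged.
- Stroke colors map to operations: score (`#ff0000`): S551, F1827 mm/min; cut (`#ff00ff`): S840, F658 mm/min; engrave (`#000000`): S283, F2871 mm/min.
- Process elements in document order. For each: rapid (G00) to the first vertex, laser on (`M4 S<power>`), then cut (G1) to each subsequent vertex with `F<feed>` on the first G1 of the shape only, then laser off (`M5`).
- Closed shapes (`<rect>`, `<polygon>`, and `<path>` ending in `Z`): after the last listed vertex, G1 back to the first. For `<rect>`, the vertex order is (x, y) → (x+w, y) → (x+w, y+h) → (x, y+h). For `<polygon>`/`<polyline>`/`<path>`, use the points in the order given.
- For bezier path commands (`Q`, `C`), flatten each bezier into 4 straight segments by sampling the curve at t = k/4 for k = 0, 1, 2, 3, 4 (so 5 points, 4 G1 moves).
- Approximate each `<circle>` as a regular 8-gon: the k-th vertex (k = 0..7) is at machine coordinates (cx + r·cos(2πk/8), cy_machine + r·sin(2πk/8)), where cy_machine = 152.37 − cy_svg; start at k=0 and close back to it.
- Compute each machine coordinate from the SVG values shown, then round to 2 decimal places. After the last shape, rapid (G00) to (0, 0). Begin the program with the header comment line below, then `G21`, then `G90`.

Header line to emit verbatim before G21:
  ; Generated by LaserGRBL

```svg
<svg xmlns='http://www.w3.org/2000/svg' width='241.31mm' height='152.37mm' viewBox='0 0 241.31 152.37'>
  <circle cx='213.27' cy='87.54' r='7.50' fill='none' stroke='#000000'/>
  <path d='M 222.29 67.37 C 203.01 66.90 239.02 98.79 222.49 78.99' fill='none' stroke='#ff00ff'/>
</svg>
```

; Generated by LaserGRBL
G21
G90
G00 X220.77 Y64.83
M4 S283
G1 X218.57 Y70.13 F2871
G1 X213.27 Y72.33
G1 X207.97 Y70.13
G1 X205.77 Y64.83
G1 X207.97 Y59.53
G1 X213.27 Y57.33
G1 X218.57 Y59.53
G1 X220.77 Y64.83
M5
G00 X222.29 Y85.00
M4 S840
G1 X216.51 Y80.60 F658
G1 X221.36 Y71.94
G1 X226.72 Y66.91
G1 X222.49 Y73.38
M5
G00 X0.00 Y0.00

viewBox `0 0 241.31 152.37` with mm width/height → 1 unit = 1 mm. Flip: y_m = 152.37 − y_svg.

**Shape 1** — `<circle>` circle, stroke `#000000` → engrave (S283, F2871). Machine vertices: (220.77,64.83) → (218.57,70.13) → (213.27,72.33) → (207.97,70.13) → (205.77,64.83) → (207.97,59.53) → (213.27,57.33) → (218.57,59.53) → (220.77,64.83). Closed: final G1 returns to the first vertex.

**Shape 2** — `<path>` cubic bezier, stroke `#ff00ff` → cut (S840, F658). Control points (SVG): P0=(222.29,67.37), P1=(203.01,66.90), P2=(239.02,98.79), P3=(222.49,78.99); sampled at t=k/4. Machine vertices: (222.29,85.00) → (216.51,80.60) → (221.36,71.94) → (226.72,66.91) → (222.49,73.38). Open path.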